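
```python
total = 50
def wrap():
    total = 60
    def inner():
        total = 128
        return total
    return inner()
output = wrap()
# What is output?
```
128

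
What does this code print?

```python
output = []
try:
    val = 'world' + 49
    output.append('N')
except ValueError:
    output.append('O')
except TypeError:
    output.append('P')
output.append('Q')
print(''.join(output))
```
PQ

TypeError is caught by its specific handler, not ValueError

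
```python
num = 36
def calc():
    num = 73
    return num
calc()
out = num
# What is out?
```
36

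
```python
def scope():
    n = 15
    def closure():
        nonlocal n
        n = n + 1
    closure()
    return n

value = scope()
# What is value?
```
16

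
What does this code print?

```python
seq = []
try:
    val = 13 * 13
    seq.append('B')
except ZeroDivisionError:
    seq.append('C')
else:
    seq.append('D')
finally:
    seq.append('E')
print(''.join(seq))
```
BDE

else runs before finally when no exception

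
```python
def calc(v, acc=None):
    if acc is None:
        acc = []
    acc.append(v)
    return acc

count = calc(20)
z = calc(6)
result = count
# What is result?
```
[20]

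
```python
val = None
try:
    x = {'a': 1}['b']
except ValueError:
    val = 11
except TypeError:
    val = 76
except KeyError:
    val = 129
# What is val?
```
129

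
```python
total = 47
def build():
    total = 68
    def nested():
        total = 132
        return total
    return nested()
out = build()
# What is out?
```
132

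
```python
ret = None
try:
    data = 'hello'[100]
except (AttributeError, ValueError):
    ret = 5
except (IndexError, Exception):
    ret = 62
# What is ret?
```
62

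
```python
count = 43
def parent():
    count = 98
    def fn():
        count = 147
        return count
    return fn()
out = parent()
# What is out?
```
147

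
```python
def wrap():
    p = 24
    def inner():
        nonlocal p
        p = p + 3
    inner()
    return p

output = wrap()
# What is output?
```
27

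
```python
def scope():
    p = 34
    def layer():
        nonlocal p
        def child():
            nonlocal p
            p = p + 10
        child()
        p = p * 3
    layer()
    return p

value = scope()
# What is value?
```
132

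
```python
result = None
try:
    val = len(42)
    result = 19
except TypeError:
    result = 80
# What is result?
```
80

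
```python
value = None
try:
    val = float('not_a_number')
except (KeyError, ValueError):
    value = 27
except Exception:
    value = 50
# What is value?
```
27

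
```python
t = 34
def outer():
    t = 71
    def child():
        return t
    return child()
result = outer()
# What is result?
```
71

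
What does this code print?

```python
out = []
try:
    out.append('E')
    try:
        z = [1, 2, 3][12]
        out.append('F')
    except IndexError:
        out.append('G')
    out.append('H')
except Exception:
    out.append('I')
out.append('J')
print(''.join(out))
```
EGHJ

Inner exception caught by inner handler, outer continues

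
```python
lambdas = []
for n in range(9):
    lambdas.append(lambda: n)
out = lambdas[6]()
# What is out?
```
8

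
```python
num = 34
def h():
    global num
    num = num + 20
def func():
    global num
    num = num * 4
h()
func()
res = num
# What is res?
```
216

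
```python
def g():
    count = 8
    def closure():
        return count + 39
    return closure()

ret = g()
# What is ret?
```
47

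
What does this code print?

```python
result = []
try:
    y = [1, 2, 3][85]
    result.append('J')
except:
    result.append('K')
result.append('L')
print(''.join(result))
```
KL

Exception raised in try, caught by bare except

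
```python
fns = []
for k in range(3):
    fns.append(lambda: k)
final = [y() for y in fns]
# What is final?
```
[2, 2, 2]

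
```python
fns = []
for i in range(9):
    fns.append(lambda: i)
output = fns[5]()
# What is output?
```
8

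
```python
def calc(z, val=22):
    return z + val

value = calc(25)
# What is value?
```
47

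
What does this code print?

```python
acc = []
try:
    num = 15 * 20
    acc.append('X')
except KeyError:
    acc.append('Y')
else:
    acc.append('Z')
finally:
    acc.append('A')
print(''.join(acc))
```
XZA

else runs before finally when no exception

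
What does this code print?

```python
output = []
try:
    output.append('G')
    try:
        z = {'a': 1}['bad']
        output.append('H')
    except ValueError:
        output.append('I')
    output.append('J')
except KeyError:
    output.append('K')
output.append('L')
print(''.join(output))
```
GKL

Inner handler doesn't match, propagates to outer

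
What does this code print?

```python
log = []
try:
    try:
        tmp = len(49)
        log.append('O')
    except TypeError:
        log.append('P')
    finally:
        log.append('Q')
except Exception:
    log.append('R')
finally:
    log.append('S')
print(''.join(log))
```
PQS

Both finally blocks run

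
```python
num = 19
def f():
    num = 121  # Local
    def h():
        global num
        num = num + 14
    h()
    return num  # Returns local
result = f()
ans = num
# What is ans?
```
33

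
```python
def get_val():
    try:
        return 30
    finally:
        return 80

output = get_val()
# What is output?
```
80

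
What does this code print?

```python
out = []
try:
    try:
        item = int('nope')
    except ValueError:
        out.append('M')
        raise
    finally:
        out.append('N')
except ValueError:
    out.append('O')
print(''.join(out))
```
MNO

finally runs before re-raised exception propagates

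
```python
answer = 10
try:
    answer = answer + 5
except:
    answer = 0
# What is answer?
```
15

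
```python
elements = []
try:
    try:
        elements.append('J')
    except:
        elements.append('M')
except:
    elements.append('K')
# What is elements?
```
['J']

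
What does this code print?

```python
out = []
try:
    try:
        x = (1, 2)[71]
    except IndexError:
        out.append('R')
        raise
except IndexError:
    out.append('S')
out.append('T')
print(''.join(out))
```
RST

raise without argument re-raises current exception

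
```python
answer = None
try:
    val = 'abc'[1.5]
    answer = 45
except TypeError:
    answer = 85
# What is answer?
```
85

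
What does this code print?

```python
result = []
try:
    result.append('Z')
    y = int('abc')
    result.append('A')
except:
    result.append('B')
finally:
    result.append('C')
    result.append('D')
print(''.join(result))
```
ZBCD

Code before exception runs, then except, then all of finally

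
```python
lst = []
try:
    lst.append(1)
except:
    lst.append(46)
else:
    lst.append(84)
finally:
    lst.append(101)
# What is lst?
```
[1, 84, 101]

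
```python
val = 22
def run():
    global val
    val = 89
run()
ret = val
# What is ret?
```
89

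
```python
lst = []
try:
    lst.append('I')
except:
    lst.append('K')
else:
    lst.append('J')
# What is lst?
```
['I', 'J']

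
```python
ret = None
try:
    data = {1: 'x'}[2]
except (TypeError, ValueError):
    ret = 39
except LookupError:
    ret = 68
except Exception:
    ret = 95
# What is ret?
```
68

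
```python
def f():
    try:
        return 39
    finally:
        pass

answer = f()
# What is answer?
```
39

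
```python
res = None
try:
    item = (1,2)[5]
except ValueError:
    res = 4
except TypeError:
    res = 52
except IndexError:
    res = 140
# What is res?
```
140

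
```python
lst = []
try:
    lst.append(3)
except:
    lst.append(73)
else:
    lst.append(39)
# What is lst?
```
[3, 39]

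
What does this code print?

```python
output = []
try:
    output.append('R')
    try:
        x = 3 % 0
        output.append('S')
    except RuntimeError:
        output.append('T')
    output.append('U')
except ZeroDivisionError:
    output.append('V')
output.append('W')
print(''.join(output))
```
RVW

Inner handler doesn't match, propagates to outer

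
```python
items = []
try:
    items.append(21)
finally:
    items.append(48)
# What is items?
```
[21, 48]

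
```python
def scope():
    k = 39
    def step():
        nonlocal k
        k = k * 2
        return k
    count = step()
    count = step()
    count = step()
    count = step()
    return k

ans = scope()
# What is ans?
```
624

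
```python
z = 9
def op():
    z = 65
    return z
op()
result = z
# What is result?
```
9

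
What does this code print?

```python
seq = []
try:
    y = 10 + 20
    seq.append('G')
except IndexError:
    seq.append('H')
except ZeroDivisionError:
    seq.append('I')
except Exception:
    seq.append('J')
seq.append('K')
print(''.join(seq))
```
GK

No exception, try block completes normally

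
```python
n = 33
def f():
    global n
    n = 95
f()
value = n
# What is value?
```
95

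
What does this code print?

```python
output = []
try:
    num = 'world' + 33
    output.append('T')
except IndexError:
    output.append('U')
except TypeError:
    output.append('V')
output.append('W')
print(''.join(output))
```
VW

TypeError is caught by its specific handler, not IndexError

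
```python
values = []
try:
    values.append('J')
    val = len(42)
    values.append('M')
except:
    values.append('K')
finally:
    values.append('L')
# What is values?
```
['J', 'K', 'L']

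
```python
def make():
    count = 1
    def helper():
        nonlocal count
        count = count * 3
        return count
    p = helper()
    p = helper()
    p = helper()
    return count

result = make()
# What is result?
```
27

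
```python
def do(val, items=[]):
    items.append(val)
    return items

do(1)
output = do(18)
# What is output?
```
[1, 18]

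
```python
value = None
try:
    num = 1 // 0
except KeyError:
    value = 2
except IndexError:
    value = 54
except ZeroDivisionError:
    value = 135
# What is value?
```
135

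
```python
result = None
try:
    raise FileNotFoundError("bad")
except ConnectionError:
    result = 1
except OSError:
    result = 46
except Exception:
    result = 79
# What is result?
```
46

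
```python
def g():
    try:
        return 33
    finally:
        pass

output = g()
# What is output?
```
33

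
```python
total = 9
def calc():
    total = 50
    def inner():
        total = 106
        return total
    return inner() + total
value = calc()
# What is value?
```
156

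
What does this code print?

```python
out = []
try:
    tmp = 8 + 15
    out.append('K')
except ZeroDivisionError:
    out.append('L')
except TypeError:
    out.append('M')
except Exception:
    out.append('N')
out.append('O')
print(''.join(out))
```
KO

No exception, try block completes normally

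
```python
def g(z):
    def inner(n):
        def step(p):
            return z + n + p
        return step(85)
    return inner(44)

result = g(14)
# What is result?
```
143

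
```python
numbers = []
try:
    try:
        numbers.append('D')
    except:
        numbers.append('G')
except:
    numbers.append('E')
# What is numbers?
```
['D']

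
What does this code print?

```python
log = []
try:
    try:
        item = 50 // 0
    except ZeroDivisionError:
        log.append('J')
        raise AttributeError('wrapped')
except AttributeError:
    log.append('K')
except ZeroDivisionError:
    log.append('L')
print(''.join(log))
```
JK

New AttributeError raised, caught by outer AttributeError handler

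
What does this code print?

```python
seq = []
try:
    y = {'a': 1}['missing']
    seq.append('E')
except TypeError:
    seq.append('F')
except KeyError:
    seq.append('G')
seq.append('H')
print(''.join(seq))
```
GH

KeyError is caught by its specific handler, not TypeError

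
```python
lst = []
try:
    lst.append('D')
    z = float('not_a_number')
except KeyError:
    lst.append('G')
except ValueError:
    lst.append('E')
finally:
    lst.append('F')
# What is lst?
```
['D', 'E', 'F']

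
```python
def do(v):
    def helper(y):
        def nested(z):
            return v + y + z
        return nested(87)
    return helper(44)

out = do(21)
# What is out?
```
152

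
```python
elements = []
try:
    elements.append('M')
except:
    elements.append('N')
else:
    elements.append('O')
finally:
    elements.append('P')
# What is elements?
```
['M', 'O', 'P']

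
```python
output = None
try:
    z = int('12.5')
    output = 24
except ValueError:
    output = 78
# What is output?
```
78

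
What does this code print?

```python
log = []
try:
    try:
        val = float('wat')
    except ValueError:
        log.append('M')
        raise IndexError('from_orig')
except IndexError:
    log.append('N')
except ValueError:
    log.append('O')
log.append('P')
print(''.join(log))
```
MNP

IndexError raised and caught, original ValueError not re-raised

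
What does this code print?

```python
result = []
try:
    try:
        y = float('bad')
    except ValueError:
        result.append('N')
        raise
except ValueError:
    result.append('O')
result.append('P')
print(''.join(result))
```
NOP

raise without argument re-raises current exception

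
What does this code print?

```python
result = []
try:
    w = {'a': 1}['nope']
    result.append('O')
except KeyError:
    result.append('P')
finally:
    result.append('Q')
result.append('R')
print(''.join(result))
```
PQR

finally always runs, even after exception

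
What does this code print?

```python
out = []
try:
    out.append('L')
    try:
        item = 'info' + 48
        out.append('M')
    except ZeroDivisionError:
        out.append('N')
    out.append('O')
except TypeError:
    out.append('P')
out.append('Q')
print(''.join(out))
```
LPQ

Inner handler doesn't match, propagates to outer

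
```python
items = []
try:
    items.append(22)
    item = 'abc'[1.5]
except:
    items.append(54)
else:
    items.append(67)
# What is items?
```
[22, 54]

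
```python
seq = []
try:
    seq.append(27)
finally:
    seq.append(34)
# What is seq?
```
[27, 34]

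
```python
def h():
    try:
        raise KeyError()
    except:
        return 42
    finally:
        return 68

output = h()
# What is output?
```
68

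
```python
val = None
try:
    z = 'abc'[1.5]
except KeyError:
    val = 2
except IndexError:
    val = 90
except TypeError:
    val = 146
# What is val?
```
146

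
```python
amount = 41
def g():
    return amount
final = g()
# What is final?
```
41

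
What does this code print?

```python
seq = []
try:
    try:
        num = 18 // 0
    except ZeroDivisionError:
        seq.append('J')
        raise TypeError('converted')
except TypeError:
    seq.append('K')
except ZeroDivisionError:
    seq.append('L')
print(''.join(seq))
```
JK

New TypeError raised, caught by outer TypeError handler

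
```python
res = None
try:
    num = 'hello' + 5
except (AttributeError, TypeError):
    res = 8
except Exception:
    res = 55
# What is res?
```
8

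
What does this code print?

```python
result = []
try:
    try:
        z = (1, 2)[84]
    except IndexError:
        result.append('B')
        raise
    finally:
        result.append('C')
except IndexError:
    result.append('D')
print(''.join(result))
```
BCD

finally runs before re-raised exception propagates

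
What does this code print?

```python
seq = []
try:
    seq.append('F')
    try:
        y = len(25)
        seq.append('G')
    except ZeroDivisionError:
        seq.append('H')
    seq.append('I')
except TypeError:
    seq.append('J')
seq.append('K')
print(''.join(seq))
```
FJK

Inner handler doesn't match, propagates to outer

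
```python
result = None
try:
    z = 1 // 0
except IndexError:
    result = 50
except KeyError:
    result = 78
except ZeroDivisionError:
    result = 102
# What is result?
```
102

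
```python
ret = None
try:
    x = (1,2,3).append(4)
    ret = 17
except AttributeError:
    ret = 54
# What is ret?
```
54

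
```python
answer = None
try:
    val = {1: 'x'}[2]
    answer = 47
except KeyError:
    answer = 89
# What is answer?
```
89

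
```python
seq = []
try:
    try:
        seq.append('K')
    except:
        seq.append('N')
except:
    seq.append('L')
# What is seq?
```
['K']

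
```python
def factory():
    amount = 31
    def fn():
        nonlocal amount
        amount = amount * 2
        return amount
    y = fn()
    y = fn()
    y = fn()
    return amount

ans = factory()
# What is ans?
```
248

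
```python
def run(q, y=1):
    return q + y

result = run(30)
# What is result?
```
31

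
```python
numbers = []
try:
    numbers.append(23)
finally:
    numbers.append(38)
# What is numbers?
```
[23, 38]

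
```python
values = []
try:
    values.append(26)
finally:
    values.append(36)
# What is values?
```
[26, 36]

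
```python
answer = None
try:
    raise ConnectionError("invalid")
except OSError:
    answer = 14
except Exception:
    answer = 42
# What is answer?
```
14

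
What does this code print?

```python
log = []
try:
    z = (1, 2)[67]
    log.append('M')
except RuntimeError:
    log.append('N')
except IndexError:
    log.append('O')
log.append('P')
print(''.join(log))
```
OP

IndexError is caught by its specific handler, not RuntimeError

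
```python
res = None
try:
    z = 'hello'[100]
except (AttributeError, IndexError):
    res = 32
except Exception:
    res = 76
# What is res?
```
32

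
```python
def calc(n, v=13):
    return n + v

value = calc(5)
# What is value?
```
18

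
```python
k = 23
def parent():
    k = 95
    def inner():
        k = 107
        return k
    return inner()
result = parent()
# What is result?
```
107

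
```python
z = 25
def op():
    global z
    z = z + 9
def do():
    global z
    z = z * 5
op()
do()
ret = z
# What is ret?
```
170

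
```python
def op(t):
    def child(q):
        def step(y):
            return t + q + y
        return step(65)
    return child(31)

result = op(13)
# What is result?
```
109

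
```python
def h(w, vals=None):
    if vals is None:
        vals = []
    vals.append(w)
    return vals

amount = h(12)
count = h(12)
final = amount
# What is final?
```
[12]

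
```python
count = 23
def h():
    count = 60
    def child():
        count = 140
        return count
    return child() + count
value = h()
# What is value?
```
200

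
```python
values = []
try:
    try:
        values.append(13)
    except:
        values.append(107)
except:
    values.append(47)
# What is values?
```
[13]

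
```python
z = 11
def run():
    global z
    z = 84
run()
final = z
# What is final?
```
84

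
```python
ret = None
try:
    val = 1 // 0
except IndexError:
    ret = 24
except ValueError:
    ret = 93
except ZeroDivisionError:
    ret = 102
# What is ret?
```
102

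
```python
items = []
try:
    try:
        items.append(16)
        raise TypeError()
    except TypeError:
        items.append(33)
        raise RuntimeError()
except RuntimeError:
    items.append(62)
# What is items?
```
[16, 33, 62]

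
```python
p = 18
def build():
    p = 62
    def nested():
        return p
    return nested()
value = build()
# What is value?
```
62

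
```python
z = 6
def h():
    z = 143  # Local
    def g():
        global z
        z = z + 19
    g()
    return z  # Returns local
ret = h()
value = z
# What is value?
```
25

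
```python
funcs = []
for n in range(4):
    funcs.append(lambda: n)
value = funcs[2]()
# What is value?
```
3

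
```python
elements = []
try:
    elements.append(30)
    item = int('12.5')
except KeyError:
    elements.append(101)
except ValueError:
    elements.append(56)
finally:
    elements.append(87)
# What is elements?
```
[30, 56, 87]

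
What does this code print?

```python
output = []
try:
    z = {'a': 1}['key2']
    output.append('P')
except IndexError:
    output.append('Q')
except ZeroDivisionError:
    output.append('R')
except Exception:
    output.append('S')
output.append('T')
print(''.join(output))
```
ST

KeyError not specifically caught, falls to Exception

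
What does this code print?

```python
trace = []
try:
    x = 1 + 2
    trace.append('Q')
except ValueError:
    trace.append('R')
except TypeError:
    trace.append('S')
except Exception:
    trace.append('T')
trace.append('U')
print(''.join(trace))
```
QU

No exception, try block completes normally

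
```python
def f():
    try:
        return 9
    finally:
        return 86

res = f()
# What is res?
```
86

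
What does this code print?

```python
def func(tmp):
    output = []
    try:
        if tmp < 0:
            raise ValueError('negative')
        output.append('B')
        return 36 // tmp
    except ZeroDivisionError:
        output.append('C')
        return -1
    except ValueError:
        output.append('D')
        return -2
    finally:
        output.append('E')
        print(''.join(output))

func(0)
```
BCE

tmp=0 causes ZeroDivisionError, caught, finally prints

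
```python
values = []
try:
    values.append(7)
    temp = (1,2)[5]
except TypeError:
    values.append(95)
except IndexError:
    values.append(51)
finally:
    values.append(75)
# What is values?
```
[7, 51, 75]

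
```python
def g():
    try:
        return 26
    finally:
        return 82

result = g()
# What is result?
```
82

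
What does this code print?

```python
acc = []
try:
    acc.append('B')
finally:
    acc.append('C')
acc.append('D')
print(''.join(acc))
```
BCD

try/finally without except, no exception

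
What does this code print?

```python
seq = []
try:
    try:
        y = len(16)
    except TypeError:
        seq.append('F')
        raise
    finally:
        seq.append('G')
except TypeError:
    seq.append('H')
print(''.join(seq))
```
FGH

finally runs before re-raised exception propagates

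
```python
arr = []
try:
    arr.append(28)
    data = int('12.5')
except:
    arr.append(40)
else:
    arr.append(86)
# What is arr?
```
[28, 40]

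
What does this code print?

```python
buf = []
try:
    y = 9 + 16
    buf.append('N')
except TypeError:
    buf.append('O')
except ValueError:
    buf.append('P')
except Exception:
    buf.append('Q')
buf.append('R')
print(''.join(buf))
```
NR

No exception, try block completes normally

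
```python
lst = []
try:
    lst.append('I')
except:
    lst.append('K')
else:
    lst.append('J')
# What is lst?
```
['I', 'J']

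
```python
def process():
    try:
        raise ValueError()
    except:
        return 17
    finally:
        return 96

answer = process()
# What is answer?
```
96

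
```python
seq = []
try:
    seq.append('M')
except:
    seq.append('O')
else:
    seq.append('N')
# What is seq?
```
['M', 'N']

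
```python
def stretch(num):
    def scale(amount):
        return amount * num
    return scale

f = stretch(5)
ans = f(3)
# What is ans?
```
15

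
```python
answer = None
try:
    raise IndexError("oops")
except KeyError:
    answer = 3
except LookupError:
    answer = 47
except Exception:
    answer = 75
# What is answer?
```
47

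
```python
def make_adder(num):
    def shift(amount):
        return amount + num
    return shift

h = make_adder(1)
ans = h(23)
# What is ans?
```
24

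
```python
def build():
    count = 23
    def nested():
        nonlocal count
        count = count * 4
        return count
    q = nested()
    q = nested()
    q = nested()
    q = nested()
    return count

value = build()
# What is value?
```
5888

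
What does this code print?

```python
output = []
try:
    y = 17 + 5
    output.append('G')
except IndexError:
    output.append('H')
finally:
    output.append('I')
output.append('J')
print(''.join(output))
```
GIJ

finally runs after normal execution too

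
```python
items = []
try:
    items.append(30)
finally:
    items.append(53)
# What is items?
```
[30, 53]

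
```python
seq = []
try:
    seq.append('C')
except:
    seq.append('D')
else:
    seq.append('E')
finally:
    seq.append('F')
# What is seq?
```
['C', 'E', 'F']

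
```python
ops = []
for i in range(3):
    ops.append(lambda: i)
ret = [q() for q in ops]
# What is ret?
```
[2, 2, 2]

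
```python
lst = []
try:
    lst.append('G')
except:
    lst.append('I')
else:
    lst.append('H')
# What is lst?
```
['G', 'H']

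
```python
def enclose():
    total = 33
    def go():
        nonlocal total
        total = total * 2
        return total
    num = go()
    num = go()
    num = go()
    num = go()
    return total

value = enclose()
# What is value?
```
528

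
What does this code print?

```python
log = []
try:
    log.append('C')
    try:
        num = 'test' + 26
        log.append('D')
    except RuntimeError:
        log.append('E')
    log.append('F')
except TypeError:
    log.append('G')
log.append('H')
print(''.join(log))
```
CGH

Inner handler doesn't match, propagates to outer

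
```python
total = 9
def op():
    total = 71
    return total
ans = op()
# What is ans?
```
71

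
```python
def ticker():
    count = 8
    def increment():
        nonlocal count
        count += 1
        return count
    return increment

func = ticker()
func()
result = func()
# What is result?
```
10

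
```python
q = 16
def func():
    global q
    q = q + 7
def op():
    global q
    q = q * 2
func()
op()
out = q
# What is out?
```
46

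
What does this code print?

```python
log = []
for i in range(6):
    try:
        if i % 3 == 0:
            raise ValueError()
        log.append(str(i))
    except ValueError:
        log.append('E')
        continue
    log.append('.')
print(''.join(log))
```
E1.2.E4.5.

continue in except skips rest of loop body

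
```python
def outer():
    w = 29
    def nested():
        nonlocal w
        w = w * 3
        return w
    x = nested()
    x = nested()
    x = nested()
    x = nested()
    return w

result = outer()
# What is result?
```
2349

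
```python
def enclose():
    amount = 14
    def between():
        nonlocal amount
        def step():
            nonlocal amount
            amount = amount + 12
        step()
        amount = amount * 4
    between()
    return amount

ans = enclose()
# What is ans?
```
104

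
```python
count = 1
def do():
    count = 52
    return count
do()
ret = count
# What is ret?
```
1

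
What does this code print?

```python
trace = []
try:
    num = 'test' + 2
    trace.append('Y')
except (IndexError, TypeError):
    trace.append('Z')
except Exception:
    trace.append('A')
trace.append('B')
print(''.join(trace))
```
ZB

TypeError matches tuple containing it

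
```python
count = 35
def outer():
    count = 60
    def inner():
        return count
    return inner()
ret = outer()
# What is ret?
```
60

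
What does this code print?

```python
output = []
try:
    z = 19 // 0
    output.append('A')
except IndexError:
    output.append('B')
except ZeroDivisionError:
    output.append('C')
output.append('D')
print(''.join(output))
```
CD

ZeroDivisionError is caught by its specific handler, not IndexError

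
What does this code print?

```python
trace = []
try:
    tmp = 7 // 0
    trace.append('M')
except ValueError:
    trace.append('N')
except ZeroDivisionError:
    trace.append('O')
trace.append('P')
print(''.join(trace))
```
OP

ZeroDivisionError is caught by its specific handler, not ValueError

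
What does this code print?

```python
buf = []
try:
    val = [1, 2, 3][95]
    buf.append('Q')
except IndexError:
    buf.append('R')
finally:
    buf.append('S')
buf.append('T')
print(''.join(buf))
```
RST

finally always runs, even after exception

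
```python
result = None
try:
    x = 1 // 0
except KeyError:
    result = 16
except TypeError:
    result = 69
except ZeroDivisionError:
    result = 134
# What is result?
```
134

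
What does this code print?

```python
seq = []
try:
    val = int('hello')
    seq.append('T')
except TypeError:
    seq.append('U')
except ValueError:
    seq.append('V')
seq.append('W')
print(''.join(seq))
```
VW

ValueError is caught by its specific handler, not TypeError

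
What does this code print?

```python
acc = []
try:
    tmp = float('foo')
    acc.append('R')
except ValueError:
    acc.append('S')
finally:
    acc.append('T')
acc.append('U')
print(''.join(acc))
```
STU

finally always runs, even after exception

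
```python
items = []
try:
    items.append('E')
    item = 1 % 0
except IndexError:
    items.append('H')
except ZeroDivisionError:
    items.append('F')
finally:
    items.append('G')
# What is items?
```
['E', 'F', 'G']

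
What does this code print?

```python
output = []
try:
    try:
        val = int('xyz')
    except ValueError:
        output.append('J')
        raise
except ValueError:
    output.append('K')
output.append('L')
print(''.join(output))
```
JKL

raise without argument re-raises current exception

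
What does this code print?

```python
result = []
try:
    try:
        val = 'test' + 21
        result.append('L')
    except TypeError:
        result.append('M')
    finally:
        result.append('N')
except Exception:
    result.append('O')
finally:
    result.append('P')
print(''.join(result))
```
MNP

Both finally blocks run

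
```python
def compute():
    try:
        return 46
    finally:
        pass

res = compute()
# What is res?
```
46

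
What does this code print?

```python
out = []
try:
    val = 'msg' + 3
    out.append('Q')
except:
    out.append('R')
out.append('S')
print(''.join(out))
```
RS

Exception raised in try, caught by bare except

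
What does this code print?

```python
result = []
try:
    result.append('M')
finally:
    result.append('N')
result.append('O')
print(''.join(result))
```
MNO

try/finally without except, no exception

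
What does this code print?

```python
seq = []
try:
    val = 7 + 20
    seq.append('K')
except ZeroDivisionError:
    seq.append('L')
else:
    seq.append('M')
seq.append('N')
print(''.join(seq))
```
KMN

else block runs when no exception occurs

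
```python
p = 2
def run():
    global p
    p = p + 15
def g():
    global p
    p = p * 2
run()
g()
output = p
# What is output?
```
34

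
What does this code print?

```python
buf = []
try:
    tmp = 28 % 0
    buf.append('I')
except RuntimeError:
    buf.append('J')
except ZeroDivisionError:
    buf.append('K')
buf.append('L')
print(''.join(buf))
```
KL

ZeroDivisionError is caught by its specific handler, not RuntimeError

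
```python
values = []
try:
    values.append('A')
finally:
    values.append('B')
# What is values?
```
['A', 'B']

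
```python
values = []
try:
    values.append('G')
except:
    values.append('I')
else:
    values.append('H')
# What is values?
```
['G', 'H']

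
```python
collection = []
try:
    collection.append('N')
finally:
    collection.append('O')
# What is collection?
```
['N', 'O']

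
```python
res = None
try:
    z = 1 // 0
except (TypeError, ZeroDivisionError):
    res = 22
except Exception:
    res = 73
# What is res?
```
22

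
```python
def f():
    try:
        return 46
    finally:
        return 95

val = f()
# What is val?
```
95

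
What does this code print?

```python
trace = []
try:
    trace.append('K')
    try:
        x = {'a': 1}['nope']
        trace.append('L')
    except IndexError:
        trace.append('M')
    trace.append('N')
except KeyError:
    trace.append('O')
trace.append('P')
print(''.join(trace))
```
KOP

Inner handler doesn't match, propagates to outer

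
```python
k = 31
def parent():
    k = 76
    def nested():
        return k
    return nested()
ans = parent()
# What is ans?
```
76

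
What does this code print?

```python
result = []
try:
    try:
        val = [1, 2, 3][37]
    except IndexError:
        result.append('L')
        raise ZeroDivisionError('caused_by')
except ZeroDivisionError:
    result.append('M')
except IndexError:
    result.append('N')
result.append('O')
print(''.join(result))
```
LMO

ZeroDivisionError raised and caught, original IndexError not re-raised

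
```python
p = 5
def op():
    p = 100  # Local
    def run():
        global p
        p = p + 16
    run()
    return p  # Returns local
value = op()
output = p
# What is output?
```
21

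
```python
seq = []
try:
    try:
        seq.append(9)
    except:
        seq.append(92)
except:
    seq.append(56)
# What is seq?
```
[9]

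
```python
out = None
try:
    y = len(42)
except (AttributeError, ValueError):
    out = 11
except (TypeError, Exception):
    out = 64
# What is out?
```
64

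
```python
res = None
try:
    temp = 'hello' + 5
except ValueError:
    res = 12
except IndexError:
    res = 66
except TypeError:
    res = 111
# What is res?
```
111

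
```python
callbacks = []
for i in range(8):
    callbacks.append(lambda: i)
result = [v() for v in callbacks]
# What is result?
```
[7, 7, 7, 7, 7, 7, 7, 7]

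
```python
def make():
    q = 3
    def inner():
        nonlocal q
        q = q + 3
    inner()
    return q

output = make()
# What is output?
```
6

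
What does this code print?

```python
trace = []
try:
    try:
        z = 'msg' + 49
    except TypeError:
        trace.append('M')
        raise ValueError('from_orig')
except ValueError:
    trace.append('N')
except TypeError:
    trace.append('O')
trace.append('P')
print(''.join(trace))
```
MNP

ValueError raised and caught, original TypeError not re-raised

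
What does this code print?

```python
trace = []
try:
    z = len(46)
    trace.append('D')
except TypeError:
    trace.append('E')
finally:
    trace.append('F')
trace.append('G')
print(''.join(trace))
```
EFG

finally always runs, even after exception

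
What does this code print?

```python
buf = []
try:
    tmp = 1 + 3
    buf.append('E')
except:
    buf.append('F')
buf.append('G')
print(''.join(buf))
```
EG

No exception, try block completes normally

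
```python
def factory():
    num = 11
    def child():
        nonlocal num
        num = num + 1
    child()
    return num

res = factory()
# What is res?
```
12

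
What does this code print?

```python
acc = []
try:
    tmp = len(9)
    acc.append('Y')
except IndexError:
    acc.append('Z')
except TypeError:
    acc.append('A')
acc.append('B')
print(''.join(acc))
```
AB

TypeError is caught by its specific handler, not IndexError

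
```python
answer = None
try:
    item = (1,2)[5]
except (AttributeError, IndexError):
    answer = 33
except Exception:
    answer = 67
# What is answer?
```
33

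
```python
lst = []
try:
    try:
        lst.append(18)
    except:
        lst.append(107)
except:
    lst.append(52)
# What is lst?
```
[18]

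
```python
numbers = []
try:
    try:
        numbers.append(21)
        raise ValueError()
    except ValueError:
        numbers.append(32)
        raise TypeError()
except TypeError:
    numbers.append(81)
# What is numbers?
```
[21, 32, 81]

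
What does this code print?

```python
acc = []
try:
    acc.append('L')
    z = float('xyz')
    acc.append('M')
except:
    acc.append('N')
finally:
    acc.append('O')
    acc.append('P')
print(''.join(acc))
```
LNOP

Code before exception runs, then except, then all of finally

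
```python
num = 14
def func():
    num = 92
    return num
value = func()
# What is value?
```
92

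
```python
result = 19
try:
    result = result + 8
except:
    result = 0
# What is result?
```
27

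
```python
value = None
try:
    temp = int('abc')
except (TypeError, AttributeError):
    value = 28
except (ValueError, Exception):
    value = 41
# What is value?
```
41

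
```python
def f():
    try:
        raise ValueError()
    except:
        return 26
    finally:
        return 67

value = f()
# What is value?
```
67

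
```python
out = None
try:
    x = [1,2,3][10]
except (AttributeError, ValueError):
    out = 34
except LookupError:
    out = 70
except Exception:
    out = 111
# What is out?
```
70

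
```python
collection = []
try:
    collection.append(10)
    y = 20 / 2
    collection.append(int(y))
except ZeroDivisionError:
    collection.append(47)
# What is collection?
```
[10, 10]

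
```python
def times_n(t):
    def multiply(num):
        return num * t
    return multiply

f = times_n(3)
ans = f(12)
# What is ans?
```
36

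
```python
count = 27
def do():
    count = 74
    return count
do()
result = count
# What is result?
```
27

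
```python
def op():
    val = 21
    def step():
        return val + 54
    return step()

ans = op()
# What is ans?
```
75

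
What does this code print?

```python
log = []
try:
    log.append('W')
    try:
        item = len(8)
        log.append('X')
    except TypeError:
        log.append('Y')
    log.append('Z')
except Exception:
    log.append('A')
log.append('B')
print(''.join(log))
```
WYZB

Inner exception caught by inner handler, outer continues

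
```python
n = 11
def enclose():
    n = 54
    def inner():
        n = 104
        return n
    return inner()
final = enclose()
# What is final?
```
104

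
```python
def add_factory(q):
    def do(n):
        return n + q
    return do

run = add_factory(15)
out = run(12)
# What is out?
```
27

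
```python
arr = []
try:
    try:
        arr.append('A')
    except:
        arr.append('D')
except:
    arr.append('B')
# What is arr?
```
['A']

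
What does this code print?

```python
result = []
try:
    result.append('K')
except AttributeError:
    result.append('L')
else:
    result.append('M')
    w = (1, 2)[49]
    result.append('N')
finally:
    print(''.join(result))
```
KM

Try succeeds, else appends 'M', IndexError in else is uncaught, finally prints before exception propagates ('N' never appended)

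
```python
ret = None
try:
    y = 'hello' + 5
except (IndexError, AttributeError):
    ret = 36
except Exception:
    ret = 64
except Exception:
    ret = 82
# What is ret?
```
64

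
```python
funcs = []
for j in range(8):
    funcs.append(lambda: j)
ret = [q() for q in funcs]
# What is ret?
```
[7, 7, 7, 7, 7, 7, 7, 7]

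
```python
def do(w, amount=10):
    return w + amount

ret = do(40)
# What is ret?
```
50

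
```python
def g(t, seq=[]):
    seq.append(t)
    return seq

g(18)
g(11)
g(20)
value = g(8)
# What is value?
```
[18, 11, 20, 8]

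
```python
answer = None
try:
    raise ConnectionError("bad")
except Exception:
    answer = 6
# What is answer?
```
6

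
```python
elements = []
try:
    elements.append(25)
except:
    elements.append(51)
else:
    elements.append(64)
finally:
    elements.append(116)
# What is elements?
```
[25, 64, 116]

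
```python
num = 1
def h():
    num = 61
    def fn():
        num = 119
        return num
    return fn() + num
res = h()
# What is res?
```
180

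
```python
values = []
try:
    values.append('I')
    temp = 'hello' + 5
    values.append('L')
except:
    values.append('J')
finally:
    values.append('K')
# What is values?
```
['I', 'J', 'K']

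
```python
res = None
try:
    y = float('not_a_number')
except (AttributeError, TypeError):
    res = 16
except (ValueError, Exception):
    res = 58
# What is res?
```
58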